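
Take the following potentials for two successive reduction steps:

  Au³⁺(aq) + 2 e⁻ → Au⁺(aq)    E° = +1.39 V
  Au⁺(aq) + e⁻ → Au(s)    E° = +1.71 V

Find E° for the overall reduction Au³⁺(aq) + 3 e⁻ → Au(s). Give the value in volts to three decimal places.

Adding the free-energy changes (−nFE°) of the two steps gives −n₃FE°₃ = −n₁FE°₁ − n₂FE°₂.
E°₃ = (2×+1.39 + 1×+1.71) / 3 = (+4.490) / 3 = +1.497 V.
Simply averaging or adding the two E° values would be wrong; the electron-weighted sum is required.

+1.497 V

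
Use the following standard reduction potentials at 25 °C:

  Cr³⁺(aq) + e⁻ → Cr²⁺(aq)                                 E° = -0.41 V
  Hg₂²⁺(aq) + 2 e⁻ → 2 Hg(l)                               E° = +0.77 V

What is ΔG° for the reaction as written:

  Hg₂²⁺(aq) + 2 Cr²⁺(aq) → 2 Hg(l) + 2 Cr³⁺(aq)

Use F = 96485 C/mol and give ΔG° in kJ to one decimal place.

As written, Hg₂²⁺/Hg is reduced (cathode) and Cr³⁺/Cr²⁺ is oxidised (anode), so E°cell = (+0.77) − (-0.41) = +1.18 V.
Balancing electrons gives n = 2.
ΔG° = −nFE° = −(2)(96485)(+1.18) = -227,705 J = -227.7 kJ.

-227.7 kJ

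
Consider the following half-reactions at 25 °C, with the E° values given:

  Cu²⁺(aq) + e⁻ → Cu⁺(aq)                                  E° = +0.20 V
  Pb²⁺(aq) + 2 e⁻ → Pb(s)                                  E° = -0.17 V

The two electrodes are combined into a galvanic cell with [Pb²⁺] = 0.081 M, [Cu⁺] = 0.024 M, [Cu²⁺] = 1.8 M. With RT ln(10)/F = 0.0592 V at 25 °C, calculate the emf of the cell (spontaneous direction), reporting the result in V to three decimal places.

+0.513 V

Cu²⁺/Cu⁺ is the cathode (higher E°), Pb²⁺/Pb the anode: E°cell = +0.20 − (-0.17) = +0.37 V, n = 2.
Overall: 2 Cu²⁺(aq) + Pb(s) → 2 Cu⁺(aq) + Pb²⁺(aq)
Q = [Cu⁺]^2·[Pb²⁺] / ([Cu²⁺]^2); log Q = -4.842.
E = E° − (0.0592/n) log Q = +0.37 − (0.0592/2)(-4.842) = +0.513 V.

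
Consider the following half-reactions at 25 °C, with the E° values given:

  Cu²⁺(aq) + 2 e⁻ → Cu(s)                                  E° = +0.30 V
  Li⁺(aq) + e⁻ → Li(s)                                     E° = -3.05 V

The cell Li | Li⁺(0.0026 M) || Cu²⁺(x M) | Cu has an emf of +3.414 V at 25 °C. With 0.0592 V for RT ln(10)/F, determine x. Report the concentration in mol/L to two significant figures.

Cu²⁺/Cu is the cathode, Li⁺/Li the anode: E°cell = +3.35 V, n = 2.
Overall reaction: Cu²⁺(aq) + 2 Li(s) → Cu(s) + 2 Li⁺(aq); Q = [Li⁺]^2/[Cu²⁺]^1.
From E = E° − (0.0592/n) log Q: log Q = (E° − E)·n/0.0592 = (+3.35 − (+3.414))·2/0.0592 = -2.1622.
So 1·log[Cu²⁺] = 2·log(0.0026) − log Q = -5.1701 − (-2.1622) = -3.0079; [Cu²⁺] = 10^(-3.0079) ≈ 0.00098 M.

0.00098 M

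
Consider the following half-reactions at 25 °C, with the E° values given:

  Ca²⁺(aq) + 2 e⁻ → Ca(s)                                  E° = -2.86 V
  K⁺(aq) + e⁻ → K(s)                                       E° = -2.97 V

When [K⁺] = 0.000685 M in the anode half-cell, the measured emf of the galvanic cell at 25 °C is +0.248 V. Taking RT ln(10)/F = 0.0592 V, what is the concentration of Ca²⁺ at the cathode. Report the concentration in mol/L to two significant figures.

0.022 M

Ca²⁺/Ca is the cathode, K⁺/K the anode: E°cell = +0.11 V, n = 2.
Overall reaction: Ca²⁺(aq) + 2 K(s) → Ca(s) + 2 K⁺(aq); Q = [K⁺]^2/[Ca²⁺]^1.
From E = E° − (0.0592/n) log Q: log Q = (E° − E)·n/0.0592 = (+0.11 − (+0.248))·2/0.0592 = -4.6622.
So 1·log[Ca²⁺] = 2·log(0.000685) − log Q = -6.3286 − (-4.6622) = -1.6664; [Ca²⁺] = 10^(-1.6664) ≈ 0.022 M.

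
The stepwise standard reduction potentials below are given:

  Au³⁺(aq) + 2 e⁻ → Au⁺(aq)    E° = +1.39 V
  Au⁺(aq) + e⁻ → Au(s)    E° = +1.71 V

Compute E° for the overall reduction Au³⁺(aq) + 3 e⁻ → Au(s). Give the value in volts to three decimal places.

+1.497 V

Standard free energies of sequential steps add: ΔG°₃ = ΔG°₁ + ΔG°₂, so n₃E°₃ = n₁E°₁ + n₂E°₂.
E°₃ = (2×+1.39 + 1×+1.71) / 3 = (+4.490) / 3 = +1.497 V.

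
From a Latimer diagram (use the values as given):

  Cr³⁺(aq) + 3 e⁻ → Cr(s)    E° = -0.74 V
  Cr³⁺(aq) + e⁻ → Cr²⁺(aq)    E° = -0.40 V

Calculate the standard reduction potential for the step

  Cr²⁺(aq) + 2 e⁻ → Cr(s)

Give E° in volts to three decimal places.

Sequential free energies add, so n₃E°₃ = n₁E°₁ + n₂E°₂.
With n₃ = 3, and the known step contributing 1×(-0.40) V, the unknown satisfies 2·E° = 3×(-0.74) − 1×(-0.40) = -1.820.
E° = -1.820 / 2 = -0.910 V.

-0.910 V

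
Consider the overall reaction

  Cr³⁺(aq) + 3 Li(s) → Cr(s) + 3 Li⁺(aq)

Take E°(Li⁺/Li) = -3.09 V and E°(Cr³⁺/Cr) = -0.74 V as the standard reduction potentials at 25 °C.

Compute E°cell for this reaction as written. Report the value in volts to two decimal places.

The Cr³⁺/Cr couple has the higher reduction potential, so it is the cathode; Li⁺/Li is oxidised at the anode.
E°cell = E°(cathode) − E°(anode) = (-0.74) − (-3.09) = +2.35 V.

+2.35 V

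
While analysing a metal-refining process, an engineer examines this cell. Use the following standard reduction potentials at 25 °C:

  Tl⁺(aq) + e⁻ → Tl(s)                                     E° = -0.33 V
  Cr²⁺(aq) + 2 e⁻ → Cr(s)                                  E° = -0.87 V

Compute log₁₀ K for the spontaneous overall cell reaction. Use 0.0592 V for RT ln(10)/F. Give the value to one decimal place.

Cathode: Tl⁺/Tl; anode: Cr²⁺/Cr. E°cell = +0.54 V, n = 2.
log K = nE°cell / 0.0592 = (2)(+0.54) / 0.0592 = 18.2.

18.2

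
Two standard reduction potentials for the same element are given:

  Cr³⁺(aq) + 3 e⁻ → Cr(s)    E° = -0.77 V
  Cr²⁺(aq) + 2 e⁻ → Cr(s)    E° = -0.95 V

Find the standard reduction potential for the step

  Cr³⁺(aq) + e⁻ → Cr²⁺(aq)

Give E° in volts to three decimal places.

-0.410 V

Sequential free energies add, so n₃E°₃ = n₁E°₁ + n₂E°₂.
With n₃ = 3, and the known step contributing 2×(-0.95) V, the unknown satisfies 1·E° = 3×(-0.77) − 2×(-0.95) = -0.410.
E° = -0.410 / 1 = -0.410 V.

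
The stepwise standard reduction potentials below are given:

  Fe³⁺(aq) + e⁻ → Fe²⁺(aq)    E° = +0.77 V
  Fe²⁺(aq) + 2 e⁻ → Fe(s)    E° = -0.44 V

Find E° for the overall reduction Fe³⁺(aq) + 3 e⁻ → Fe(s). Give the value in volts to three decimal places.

Since ΔG° = −nFE° is additive over sequential reductions, n₃E°₃ = n₁E°₁ + n₂E°₂.
E°₃ = (1×+0.77 + 2×-0.44) / 3 = (-0.110) / 3 = -0.037 V.
E° values themselves are not directly additive — weighting by electron count is essential.

-0.037 V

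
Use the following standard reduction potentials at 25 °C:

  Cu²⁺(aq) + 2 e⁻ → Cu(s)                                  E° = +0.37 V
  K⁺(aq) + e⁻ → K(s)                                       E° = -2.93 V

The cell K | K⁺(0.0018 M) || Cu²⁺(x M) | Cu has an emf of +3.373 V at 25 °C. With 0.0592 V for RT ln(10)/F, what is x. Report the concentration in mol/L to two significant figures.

0.00095 M

Cu²⁺/Cu is the cathode, K⁺/K the anode: E°cell = +3.30 V, n = 2.
Overall reaction: Cu²⁺(aq) + 2 K(s) → Cu(s) + 2 K⁺(aq); Q = [K⁺]^2/[Cu²⁺]^1.
From E = E° − (0.0592/n) log Q: log Q = (E° − E)·n/0.0592 = (+3.30 − (+3.373))·2/0.0592 = -2.4662.
So 1·log[Cu²⁺] = 2·log(0.0018) − log Q = -5.4895 − (-2.4662) = -3.0233; [Cu²⁺] = 10^(-3.0233) ≈ 0.00095 M.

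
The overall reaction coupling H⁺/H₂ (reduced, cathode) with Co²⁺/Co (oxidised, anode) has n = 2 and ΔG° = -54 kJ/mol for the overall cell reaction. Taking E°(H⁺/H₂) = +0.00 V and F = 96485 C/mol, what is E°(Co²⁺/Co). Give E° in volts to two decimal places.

-0.28 V

E°cell = −ΔG°/(nF) = −(-54×10³)/((2)(96485)) = +0.280 V.
Since H⁺/H₂ is the cathode and Co²⁺/Co the anode, E°cell = E°(H⁺/H₂) − E°(Co²⁺/Co).
So E°(Co²⁺/Co) = E°(H⁺/H₂) − E°cell = (+0.00) − (+0.280) = -0.28 V.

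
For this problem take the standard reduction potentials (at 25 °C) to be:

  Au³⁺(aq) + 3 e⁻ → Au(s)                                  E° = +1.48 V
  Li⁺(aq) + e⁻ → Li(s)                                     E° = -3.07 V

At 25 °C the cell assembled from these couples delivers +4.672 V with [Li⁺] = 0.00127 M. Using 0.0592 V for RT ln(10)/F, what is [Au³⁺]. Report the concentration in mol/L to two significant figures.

Au³⁺/Au is the cathode, Li⁺/Li the anode: E°cell = +4.55 V, n = 3.
Overall reaction: Au³⁺(aq) + 3 Li(s) → Au(s) + 3 Li⁺(aq); Q = [Li⁺]^3/[Au³⁺]^1.
From E = E° − (0.0592/n) log Q: log Q = (E° − E)·n/0.0592 = (+4.55 − (+4.672))·3/0.0592 = -6.1824.
So 1·log[Au³⁺] = 3·log(0.00127) − log Q = -8.6886 − (-6.1824) = -2.5062; [Au³⁺] = 10^(-2.5062) ≈ 0.0031 M.

0.0031 M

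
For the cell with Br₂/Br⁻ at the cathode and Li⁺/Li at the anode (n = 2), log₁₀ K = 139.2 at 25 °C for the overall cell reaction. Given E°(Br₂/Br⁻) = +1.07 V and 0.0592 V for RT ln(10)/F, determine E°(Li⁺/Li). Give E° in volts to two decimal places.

-3.05 V

E°cell = (0.0592/n)·log K = (0.0592/2)(139.2) = +4.120 V.
Since Br₂/Br⁻ is the cathode and Li⁺/Li the anode, E°cell = E°(Br₂/Br⁻) − E°(Li⁺/Li).
So E°(Li⁺/Li) = E°(Br₂/Br⁻) − E°cell = (+1.07) − (+4.120) = -3.05 V.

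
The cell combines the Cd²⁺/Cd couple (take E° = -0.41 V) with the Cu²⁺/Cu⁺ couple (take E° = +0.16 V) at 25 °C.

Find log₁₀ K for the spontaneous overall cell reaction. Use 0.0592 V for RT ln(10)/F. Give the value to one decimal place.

19.3

Cathode: Cu²⁺/Cu⁺; anode: Cd²⁺/Cd. E°cell = +0.57 V, n = 2.
log K = nE°cell / 0.0592 = (2)(+0.57) / 0.0592 = 19.3.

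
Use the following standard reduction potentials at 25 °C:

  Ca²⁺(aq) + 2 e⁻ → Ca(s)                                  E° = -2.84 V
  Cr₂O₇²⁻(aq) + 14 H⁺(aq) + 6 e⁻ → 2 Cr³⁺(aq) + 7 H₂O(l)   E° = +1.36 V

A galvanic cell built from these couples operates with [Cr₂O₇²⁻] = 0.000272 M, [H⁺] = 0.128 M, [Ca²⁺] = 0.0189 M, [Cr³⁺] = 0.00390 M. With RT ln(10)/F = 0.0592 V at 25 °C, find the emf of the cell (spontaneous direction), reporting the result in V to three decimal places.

+4.140 V

Cr₂O₇²⁻/Cr³⁺ is the cathode (higher E°), Ca²⁺/Ca the anode: E°cell = +1.36 − (-2.84) = +4.20 V, n = 6.
Overall: Cr₂O₇²⁻(aq) + 14 H⁺(aq) + 3 Ca(s) → 2 Cr³⁺(aq) + 7 H₂O(l) + 3 Ca²⁺(aq)
Q = [Cr³⁺]^2·[Ca²⁺]^3 / ([Cr₂O₇²⁻]·[H⁺]^14); log Q = 6.076.
E = E° − (0.0592/n) log Q = +4.20 − (0.0592/6)(6.076) = +4.140 V.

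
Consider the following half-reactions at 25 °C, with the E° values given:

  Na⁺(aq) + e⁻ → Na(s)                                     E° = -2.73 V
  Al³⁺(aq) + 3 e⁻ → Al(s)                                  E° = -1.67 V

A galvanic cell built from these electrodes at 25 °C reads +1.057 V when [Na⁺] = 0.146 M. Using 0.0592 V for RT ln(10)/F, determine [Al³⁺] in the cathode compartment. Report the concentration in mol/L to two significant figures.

Al³⁺/Al is the cathode, Na⁺/Na the anode: E°cell = +1.06 V, n = 3.
Overall reaction: Al³⁺(aq) + 3 Na(s) → Al(s) + 3 Na⁺(aq); Q = [Na⁺]^3/[Al³⁺]^1.
From E = E° − (0.0592/n) log Q: log Q = (E° − E)·n/0.0592 = (+1.06 − (+1.057))·3/0.0592 = 0.1520.
So 1·log[Al³⁺] = 3·log(0.146) − log Q = -2.5069 − (0.1520) = -2.6589; [Al³⁺] = 10^(-2.6589) ≈ 0.0022 M.

0.0022 M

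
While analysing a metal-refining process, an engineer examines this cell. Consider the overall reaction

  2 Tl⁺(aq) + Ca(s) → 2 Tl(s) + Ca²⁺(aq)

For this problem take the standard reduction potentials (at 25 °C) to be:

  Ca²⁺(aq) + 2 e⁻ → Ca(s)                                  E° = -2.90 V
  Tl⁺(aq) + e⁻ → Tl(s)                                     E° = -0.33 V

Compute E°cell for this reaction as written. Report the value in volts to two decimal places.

The Tl⁺/Tl couple has the higher reduction potential, so it is the cathode; Ca²⁺/Ca is oxidised at the anode.
E°cell = E°(cathode) − E°(anode) = (-0.33) − (-2.90) = +2.57 V.

+2.57 V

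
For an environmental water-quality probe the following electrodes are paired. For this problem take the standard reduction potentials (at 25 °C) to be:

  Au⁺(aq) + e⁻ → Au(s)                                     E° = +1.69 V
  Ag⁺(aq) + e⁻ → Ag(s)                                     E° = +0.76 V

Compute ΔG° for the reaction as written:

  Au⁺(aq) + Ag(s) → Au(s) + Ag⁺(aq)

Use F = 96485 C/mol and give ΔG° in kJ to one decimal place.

-89.7 kJ

As written, Au⁺/Au is reduced (cathode) and Ag⁺/Ag is oxidised (anode), so E°cell = (+1.69) − (+0.76) = +0.93 V.
Balancing electrons gives n = 1.
ΔG° = −nFE° = −(1)(96485)(+0.93) = -89,731 J = -89.7 kJ.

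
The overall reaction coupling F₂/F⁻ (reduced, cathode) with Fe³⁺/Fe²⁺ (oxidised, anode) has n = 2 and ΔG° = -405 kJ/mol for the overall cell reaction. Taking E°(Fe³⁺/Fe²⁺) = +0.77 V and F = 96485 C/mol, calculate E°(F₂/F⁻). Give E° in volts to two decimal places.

E°cell = −ΔG°/(nF) = −(-405×10³)/((2)(96485)) = +2.099 V.
Since F₂/F⁻ is the cathode and Fe³⁺/Fe²⁺ the anode, E°cell = E°(F₂/F⁻) − E°(Fe³⁺/Fe²⁺).
So E°(F₂/F⁻) = E°cell + E°(Fe³⁺/Fe²⁺) = +2.099 + (+0.77) = +2.87 V.

+2.87 V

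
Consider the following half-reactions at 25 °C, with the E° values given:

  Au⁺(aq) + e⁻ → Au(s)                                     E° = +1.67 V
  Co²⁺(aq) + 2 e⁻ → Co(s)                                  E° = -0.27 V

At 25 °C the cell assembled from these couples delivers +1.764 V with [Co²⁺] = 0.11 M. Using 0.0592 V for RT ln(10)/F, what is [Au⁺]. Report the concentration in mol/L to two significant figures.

0.00035 M

Au⁺/Au is the cathode, Co²⁺/Co the anode: E°cell = +1.94 V, n = 2.
Overall reaction: 2 Au⁺(aq) + Co(s) → 2 Au(s) + Co²⁺(aq); Q = [Co²⁺]^1/[Au⁺]^2.
From E = E° − (0.0592/n) log Q: log Q = (E° − E)·n/0.0592 = (+1.94 − (+1.764))·2/0.0592 = 5.9459.
So 2·log[Au⁺] = 1·log(0.11) − log Q = -0.9586 − (5.9459) = -6.9045; log[Au⁺] = -6.9045 / 2 = -3.4522; [Au⁺] = 10^(-3.4522) ≈ 0.00035 M.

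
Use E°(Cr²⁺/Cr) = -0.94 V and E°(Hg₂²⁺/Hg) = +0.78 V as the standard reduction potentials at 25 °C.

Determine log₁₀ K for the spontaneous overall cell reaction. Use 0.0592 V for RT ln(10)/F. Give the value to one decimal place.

Cathode: Hg₂²⁺/Hg; anode: Cr²⁺/Cr. E°cell = +1.72 V, n = 2.
log K = nE°cell / 0.0592 = (2)(+1.72) / 0.0592 = 58.1.

58.1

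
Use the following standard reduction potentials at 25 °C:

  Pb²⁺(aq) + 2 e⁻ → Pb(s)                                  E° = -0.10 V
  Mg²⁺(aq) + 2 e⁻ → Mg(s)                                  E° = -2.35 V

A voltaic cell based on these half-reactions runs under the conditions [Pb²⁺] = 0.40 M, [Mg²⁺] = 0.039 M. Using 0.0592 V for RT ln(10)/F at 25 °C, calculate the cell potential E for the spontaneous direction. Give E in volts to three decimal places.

Pb²⁺/Pb is the cathode (higher E°), Mg²⁺/Mg the anode: E°cell = -0.10 − (-2.35) = +2.25 V, n = 2.
Overall: Pb²⁺(aq) + Mg(s) → Pb(s) + Mg²⁺(aq)
Q = [Mg²⁺] / ([Pb²⁺]); log Q = -1.011.
E = E° − (0.0592/n) log Q = +2.25 − (0.0592/2)(-1.011) = +2.280 V.

+2.280 V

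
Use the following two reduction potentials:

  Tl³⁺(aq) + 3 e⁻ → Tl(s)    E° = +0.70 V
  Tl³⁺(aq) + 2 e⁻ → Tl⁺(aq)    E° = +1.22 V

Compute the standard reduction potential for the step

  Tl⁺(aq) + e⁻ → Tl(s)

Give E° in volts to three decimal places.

Sequential free energies add, so n₃E°₃ = n₁E°₁ + n₂E°₂.
With n₃ = 3, and the known step contributing 2×(+1.22) V, the unknown satisfies 1·E° = 3×(+0.70) − 2×(+1.22) = -0.340.
E° = -0.340 / 1 = -0.340 V.

-0.340 V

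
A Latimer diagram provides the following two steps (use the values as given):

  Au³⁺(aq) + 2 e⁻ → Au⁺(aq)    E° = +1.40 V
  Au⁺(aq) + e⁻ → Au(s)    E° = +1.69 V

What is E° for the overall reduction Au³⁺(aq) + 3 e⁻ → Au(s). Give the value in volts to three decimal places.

Since ΔG° = −nFE° is additive over sequential reductions, n₃E°₃ = n₁E°₁ + n₂E°₂.
E°₃ = (2×+1.40 + 1×+1.69) / 3 = (+4.490) / 3 = +1.497 V.

+1.497 V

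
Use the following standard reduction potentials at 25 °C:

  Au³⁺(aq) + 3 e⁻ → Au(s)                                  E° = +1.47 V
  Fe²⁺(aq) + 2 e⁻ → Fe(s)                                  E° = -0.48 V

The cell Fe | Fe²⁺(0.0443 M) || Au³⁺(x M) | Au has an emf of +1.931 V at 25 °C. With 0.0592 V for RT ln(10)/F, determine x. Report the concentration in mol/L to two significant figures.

0.0010 M

Au³⁺/Au is the cathode, Fe²⁺/Fe the anode: E°cell = +1.95 V, n = 6.
Overall reaction: 2 Au³⁺(aq) + 3 Fe(s) → 2 Au(s) + 3 Fe²⁺(aq); Q = [Fe²⁺]^3/[Au³⁺]^2.
From E = E° − (0.0592/n) log Q: log Q = (E° − E)·n/0.0592 = (+1.95 − (+1.931))·6/0.0592 = 1.9257.
So 2·log[Au³⁺] = 3·log(0.0443) − log Q = -4.0608 − (1.9257) = -5.9865; log[Au³⁺] = -5.9865 / 2 = -2.9933; [Au³⁺] = 10^(-2.9933) ≈ 0.0010 M.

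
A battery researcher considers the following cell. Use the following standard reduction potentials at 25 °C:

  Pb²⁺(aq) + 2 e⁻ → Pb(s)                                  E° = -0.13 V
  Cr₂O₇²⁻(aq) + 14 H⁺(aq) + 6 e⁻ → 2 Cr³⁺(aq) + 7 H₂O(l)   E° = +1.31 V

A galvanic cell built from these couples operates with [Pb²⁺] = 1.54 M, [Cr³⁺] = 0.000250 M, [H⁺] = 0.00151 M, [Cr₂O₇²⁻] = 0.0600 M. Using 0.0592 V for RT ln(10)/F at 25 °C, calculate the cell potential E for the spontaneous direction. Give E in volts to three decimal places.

Cr₂O₇²⁻/Cr³⁺ is the cathode (higher E°), Pb²⁺/Pb the anode: E°cell = +1.31 − (-0.13) = +1.44 V, n = 6.
Overall: Cr₂O₇²⁻(aq) + 14 H⁺(aq) + 3 Pb(s) → 2 Cr³⁺(aq) + 7 H₂O(l) + 3 Pb²⁺(aq)
Q = [Cr³⁺]^2·[Pb²⁺]^3 / ([Cr₂O₇²⁻]·[H⁺]^14); log Q = 34.075.
E = E° − (0.0592/n) log Q = +1.44 − (0.0592/6)(34.075) = +1.104 V.

+1.104 V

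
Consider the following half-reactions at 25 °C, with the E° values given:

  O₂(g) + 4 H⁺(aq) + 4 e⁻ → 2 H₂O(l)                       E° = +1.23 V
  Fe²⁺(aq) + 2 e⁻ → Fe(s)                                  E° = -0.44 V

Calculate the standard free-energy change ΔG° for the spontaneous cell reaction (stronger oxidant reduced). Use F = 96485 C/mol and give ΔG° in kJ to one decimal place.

-644.5 kJ

O₂/H₂O (E° = +1.23 V) is the cathode; Fe²⁺/Fe (E° = -0.44 V) is the anode, so E°cell = +1.67 V.
Balancing electrons gives n = 4 (lcm of 4 and 2).
ΔG° = −nFE° = −(4)(96485)(+1.67) = -644,520 J = -644.5 kJ.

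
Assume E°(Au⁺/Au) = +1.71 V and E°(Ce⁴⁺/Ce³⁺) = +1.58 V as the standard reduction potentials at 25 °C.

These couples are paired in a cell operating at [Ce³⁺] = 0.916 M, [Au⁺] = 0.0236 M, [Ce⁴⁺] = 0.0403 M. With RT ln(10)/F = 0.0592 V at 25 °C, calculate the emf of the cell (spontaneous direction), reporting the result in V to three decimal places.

Au⁺/Au is the cathode (higher E°), Ce⁴⁺/Ce³⁺ the anode: E°cell = +1.71 − (+1.58) = +0.13 V, n = 1.
Overall: Au⁺(aq) + Ce³⁺(aq) → Au(s) + Ce⁴⁺(aq)
Q = [Ce⁴⁺] / ([Au⁺]·[Ce³⁺]); log Q = 0.270.
E = E° − (0.0592/n) log Q = +0.13 − (0.0592/1)(0.270) = +0.114 V.

+0.114 V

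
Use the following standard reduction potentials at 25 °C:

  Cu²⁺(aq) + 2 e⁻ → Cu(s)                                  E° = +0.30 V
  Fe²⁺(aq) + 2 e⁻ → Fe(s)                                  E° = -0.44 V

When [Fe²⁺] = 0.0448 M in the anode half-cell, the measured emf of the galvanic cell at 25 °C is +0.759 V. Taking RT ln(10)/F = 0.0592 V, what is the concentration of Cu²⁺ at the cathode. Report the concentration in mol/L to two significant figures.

Cu²⁺/Cu is the cathode, Fe²⁺/Fe the anode: E°cell = +0.74 V, n = 2.
Overall reaction: Cu²⁺(aq) + Fe(s) → Cu(s) + Fe²⁺(aq); Q = [Fe²⁺]^1/[Cu²⁺]^1.
From E = E° − (0.0592/n) log Q: log Q = (E° − E)·n/0.0592 = (+0.74 − (+0.759))·2/0.0592 = -0.6419.
So 1·log[Cu²⁺] = 1·log(0.0448) − log Q = -1.3487 − (-0.6419) = -0.7068; [Cu²⁺] = 10^(-0.7068) ≈ 0.20 M.

0.20 M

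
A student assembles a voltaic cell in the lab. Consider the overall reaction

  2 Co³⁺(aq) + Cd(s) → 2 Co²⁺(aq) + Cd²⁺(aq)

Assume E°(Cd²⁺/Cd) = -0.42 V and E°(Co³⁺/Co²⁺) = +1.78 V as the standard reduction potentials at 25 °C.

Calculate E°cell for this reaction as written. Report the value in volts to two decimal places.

+2.20 V

The Co³⁺/Co²⁺ couple has the higher reduction potential, so it is the cathode; Cd²⁺/Cd is oxidised at the anode.
E°cell = E°(cathode) − E°(anode) = (+1.78) − (-0.42) = +2.20 V.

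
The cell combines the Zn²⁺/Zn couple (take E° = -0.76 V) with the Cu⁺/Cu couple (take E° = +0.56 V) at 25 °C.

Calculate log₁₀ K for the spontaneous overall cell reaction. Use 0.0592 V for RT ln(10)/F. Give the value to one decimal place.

Cathode: Cu⁺/Cu; anode: Zn²⁺/Zn. E°cell = +1.32 V, n = 2.
log K = nE°cell / 0.0592 = (2)(+1.32) / 0.0592 = 44.6.

44.6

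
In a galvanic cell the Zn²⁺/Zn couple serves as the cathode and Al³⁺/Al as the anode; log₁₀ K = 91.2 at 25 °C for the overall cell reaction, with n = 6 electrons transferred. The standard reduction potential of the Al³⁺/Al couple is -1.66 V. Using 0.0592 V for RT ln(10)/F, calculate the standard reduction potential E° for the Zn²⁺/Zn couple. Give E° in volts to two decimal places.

E°cell = (0.0592/n)·log K = (0.0592/6)(91.2) = +0.900 V.
Since Zn²⁺/Zn is the cathode and Al³⁺/Al the anode, E°cell = E°(Zn²⁺/Zn) − E°(Al³⁺/Al).
So E°(Zn²⁺/Zn) = E°cell + E°(Al³⁺/Al) = +0.900 + (-1.66) = -0.76 V.

-0.76 V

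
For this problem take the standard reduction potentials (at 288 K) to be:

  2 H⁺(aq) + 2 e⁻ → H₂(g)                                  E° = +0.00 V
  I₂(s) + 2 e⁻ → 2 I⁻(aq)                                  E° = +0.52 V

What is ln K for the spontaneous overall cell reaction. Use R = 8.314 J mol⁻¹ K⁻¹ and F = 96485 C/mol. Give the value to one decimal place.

41.9

Cathode: I₂/I⁻; anode: H⁺/H₂. E°cell = (+0.52) − (+0.00) = +0.52 V, with n = 2.
ΔG° = −nFE° = −RT ln K, so ln K = nFE°/(RT) = (2)(96485)(+0.52) / ((8.314)(288)) = 41.907.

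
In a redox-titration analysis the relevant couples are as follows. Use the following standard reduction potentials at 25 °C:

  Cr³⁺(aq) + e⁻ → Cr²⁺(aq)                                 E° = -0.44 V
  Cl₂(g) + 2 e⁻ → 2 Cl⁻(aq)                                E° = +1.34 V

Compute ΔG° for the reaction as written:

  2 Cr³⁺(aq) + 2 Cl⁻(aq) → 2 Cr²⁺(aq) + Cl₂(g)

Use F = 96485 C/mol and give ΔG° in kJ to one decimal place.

+343.5 kJ

As written, Cr³⁺/Cr²⁺ is reduced (cathode) and Cl₂/Cl⁻ is oxidised (anode), so E°cell = (-0.44) − (+1.34) = -1.78 V.
Balancing electrons gives n = 2.
ΔG° = −nFE° = −(2)(96485)(-1.78) = 343,487 J = +343.5 kJ.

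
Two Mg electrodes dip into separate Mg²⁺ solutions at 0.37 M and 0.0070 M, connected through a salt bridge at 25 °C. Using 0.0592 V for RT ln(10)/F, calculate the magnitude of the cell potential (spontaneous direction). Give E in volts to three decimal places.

+0.051 V

For a concentration cell E°cell = 0. The 0.37 M side is the cathode (reduction is favoured where [Mg²⁺] is higher).
With n = 2, E = −(0.0592/2) log([Mg²⁺]ₐₙ/[Mg²⁺]꜀ₐₜ) = −(0.0592/2) log(0.007/0.37) = −(0.0592/2)(-1.723) = +0.051 V.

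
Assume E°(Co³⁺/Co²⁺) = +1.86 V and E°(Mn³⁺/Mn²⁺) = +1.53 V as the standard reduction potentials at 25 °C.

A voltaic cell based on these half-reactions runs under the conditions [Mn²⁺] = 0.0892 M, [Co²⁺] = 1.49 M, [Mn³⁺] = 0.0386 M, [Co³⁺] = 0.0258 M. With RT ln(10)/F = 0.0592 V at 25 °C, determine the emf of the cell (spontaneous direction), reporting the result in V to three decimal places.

+0.247 V

Co³⁺/Co²⁺ is the cathode (higher E°), Mn³⁺/Mn²⁺ the anode: E°cell = +1.86 − (+1.53) = +0.33 V, n = 1.
Overall: Co³⁺(aq) + Mn²⁺(aq) → Co²⁺(aq) + Mn³⁺(aq)
Q = [Co²⁺]·[Mn³⁺] / ([Co³⁺]·[Mn²⁺]); log Q = 1.398.
E = E° − (0.0592/n) log Q = +0.33 − (0.0592/1)(1.398) = +0.247 V.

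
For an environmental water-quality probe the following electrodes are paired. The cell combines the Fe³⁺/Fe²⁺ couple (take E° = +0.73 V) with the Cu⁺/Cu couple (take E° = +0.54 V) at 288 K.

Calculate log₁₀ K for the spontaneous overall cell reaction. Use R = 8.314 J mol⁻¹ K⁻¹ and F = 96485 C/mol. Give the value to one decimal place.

Cathode: Fe³⁺/Fe²⁺; anode: Cu⁺/Cu. E°cell = (+0.73) − (+0.54) = +0.19 V, with n = 1.
ΔG° = −nFE° = −RT ln K, so ln K = nFE°/(RT) = (1)(96485)(+0.19) / ((8.314)(288)) = 7.656.
log₁₀ K = 7.656 / ln 10 = 3.3.

3.3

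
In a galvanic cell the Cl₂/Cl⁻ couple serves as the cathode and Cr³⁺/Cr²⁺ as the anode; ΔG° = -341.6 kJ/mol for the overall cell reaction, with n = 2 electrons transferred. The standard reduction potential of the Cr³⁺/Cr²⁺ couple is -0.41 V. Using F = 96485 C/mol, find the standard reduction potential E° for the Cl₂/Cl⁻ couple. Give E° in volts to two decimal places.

+1.36 V

E°cell = −ΔG°/(nF) = −(-341.6×10³)/((2)(96485)) = +1.770 V.
Since Cl₂/Cl⁻ is the cathode and Cr³⁺/Cr²⁺ the anode, E°cell = E°(Cl₂/Cl⁻) − E°(Cr³⁺/Cr²⁺).
So E°(Cl₂/Cl⁻) = E°cell + E°(Cr³⁺/Cr²⁺) = +1.770 + (-0.41) = +1.36 V.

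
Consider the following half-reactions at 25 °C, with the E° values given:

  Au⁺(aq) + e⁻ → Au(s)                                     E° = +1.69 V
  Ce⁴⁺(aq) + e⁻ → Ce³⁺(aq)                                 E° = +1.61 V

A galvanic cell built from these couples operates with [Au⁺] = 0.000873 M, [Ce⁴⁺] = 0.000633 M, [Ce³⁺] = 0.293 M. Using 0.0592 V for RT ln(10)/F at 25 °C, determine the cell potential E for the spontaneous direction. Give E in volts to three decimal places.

Au⁺/Au is the cathode (higher E°), Ce⁴⁺/Ce³⁺ the anode: E°cell = +1.69 − (+1.61) = +0.08 V, n = 1.
Overall: Au⁺(aq) + Ce³⁺(aq) → Au(s) + Ce⁴⁺(aq)
Q = [Ce⁴⁺] / ([Au⁺]·[Ce³⁺]); log Q = 0.394.
E = E° − (0.0592/n) log Q = +0.08 − (0.0592/1)(0.394) = +0.057 V.

+0.057 V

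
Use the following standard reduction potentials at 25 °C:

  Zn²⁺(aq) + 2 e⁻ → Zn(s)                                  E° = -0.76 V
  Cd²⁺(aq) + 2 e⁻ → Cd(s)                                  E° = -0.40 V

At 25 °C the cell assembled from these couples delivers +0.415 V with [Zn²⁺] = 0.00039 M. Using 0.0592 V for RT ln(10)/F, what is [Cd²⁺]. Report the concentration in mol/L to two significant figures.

0.028 M

Cd²⁺/Cd is the cathode, Zn²⁺/Zn the anode: E°cell = +0.36 V, n = 2.
Overall reaction: Cd²⁺(aq) + Zn(s) → Cd(s) + Zn²⁺(aq); Q = [Zn²⁺]^1/[Cd²⁺]^1.
From E = E° − (0.0592/n) log Q: log Q = (E° − E)·n/0.0592 = (+0.36 − (+0.415))·2/0.0592 = -1.8581.
So 1·log[Cd²⁺] = 1·log(0.00039) − log Q = -3.4089 − (-1.8581) = -1.5508; [Cd²⁺] = 10^(-1.5508) ≈ 0.028 M.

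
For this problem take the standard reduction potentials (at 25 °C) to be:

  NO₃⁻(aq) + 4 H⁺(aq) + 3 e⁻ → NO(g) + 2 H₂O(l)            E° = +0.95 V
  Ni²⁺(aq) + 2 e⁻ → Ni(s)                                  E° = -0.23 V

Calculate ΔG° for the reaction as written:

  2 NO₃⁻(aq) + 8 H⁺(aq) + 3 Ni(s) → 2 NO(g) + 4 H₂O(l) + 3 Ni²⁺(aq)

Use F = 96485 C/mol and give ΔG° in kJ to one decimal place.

-683.1 kJ

As written, NO₃⁻/NO is reduced (cathode) and Ni²⁺/Ni is oxidised (anode), so E°cell = (+0.95) − (-0.23) = +1.18 V.
Balancing electrons gives n = 6.
ΔG° = −nFE° = −(6)(96485)(+1.18) = -683,114 J = -683.1 kJ.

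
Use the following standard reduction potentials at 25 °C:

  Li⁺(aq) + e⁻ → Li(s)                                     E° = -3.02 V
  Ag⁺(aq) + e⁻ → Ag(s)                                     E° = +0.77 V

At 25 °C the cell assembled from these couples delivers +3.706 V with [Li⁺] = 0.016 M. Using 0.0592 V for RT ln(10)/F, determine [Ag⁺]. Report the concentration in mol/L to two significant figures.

0.00061 M

Ag⁺/Ag is the cathode, Li⁺/Li the anode: E°cell = +3.79 V, n = 1.
Overall reaction: Ag⁺(aq) + Li(s) → Ag(s) + Li⁺(aq); Q = [Li⁺]^1/[Ag⁺]^1.
From E = E° − (0.0592/n) log Q: log Q = (E° − E)·n/0.0592 = (+3.79 − (+3.706))·1/0.0592 = 1.4189.
So 1·log[Ag⁺] = 1·log(0.016) − log Q = -1.7959 − (1.4189) = -3.2148; [Ag⁺] = 10^(-3.2148) ≈ 0.00061 M.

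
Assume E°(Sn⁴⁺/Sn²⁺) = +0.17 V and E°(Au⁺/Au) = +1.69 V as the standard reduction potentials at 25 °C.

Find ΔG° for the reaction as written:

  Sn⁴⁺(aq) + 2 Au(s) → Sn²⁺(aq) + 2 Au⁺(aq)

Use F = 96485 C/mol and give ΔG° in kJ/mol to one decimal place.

As written, Sn⁴⁺/Sn²⁺ is reduced (cathode) and Au⁺/Au is oxidised (anode), so E°cell = (+0.17) − (+1.69) = -1.52 V.
Balancing electrons gives n = 2.
ΔG° = −nFE° = −(2)(96485)(-1.52) = 293,314 J = +293.3 kJ/mol.

+293.3 kJ/mol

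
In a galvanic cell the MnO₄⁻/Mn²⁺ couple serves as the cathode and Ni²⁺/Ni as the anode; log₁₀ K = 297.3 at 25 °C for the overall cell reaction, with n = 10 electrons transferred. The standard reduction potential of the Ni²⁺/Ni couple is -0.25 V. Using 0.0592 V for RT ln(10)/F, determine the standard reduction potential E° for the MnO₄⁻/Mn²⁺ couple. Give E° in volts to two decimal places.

+1.51 V

E°cell = (0.0592/n)·log K = (0.0592/10)(297.3) = +1.760 V.
Since MnO₄⁻/Mn²⁺ is the cathode and Ni²⁺/Ni the anode, E°cell = E°(MnO₄⁻/Mn²⁺) − E°(Ni²⁺/Ni).
So E°(MnO₄⁻/Mn²⁺) = E°cell + E°(Ni²⁺/Ni) = +1.760 + (-0.25) = +1.51 V.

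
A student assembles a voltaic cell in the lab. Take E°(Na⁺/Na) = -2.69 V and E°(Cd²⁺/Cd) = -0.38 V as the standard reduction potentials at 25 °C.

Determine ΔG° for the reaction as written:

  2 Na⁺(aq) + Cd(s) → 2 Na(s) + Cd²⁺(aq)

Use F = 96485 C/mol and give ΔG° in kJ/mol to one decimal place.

As written, Na⁺/Na is reduced (cathode) and Cd²⁺/Cd is oxidised (anode), so E°cell = (-2.69) − (-0.38) = -2.31 V.
Balancing electrons gives n = 2.
ΔG° = −nFE° = −(2)(96485)(-2.31) = 445,761 J = +445.8 kJ/mol.

+445.8 kJ/mol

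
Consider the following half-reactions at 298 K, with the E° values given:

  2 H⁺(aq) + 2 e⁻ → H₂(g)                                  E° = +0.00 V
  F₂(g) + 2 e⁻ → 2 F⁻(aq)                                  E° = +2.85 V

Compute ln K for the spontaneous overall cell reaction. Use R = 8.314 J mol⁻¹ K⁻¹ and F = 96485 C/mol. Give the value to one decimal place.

Cathode: F₂/F⁻; anode: H⁺/H₂. E°cell = (+2.85) − (+0.00) = +2.85 V, with n = 2.
ΔG° = −nFE° = −RT ln K, so ln K = nFE°/(RT) = (2)(96485)(+2.85) / ((8.314)(298)) = 221.977.

222.0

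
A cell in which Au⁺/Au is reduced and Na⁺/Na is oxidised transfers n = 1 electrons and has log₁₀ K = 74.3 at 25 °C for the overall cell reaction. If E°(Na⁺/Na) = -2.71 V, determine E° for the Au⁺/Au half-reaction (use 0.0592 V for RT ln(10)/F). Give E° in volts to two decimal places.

E°cell = (0.0592/n)·log K = (0.0592/1)(74.3) = +4.399 V.
Since Au⁺/Au is the cathode and Na⁺/Na the anode, E°cell = E°(Au⁺/Au) − E°(Na⁺/Na).
So E°(Au⁺/Au) = E°cell + E°(Na⁺/Na) = +4.399 + (-2.71) = +1.69 V.

+1.69 V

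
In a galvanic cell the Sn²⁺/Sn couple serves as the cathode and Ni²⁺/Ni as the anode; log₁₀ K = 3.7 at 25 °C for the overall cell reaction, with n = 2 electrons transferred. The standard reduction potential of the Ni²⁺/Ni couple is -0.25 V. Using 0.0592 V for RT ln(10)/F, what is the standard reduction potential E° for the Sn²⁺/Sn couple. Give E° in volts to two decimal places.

-0.14 V

E°cell = (0.0592/n)·log K = (0.0592/2)(3.7) = +0.110 V.
Since Sn²⁺/Sn is the cathode and Ni²⁺/Ni the anode, E°cell = E°(Sn²⁺/Sn) − E°(Ni²⁺/Ni).
So E°(Sn²⁺/Sn) = E°cell + E°(Ni²⁺/Ni) = +0.110 + (-0.25) = -0.14 V.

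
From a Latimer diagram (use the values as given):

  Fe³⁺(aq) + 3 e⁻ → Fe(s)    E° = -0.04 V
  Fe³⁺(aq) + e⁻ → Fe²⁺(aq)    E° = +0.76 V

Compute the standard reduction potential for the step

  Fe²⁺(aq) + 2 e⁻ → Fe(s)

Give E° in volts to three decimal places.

-0.440 V

Sequential free energies add, so n₃E°₃ = n₁E°₁ + n₂E°₂.
With n₃ = 3, and the known step contributing 1×(+0.76) V, the unknown satisfies 2·E° = 3×(-0.04) − 1×(+0.76) = -0.880.
E° = -0.880 / 2 = -0.440 V.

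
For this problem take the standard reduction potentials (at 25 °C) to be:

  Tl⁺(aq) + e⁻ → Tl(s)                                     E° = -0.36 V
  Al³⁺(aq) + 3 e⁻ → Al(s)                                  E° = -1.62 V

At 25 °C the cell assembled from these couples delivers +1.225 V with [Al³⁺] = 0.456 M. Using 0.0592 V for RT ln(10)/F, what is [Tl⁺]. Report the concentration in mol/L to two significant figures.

Tl⁺/Tl is the cathode, Al³⁺/Al the anode: E°cell = +1.26 V, n = 3.
Overall reaction: 3 Tl⁺(aq) + Al(s) → 3 Tl(s) + Al³⁺(aq); Q = [Al³⁺]^1/[Tl⁺]^3.
From E = E° − (0.0592/n) log Q: log Q = (E° − E)·n/0.0592 = (+1.26 − (+1.225))·3/0.0592 = 1.7736.
So 3·log[Tl⁺] = 1·log(0.456) − log Q = -0.3410 − (1.7736) = -2.1146; log[Tl⁺] = -2.1146 / 3 = -0.7049; [Tl⁺] = 10^(-0.7049) ≈ 0.20 M.

0.20 M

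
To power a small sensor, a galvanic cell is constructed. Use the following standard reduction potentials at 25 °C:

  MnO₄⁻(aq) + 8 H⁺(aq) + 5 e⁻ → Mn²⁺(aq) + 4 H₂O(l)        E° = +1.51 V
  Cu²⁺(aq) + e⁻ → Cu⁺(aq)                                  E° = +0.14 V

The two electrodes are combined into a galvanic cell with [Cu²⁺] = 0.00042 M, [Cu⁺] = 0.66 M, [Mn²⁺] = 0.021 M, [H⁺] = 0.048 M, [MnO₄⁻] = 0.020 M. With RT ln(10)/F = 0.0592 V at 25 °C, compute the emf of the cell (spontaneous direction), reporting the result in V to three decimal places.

MnO₄⁻/Mn²⁺ is the cathode (higher E°), Cu²⁺/Cu⁺ the anode: E°cell = +1.51 − (+0.14) = +1.37 V, n = 5.
Overall: MnO₄⁻(aq) + 8 H⁺(aq) + 5 Cu⁺(aq) → Mn²⁺(aq) + 4 H₂O(l) + 5 Cu²⁺(aq)
Q = [Mn²⁺]·[Cu²⁺]^5 / ([MnO₄⁻]·[H⁺]^8·[Cu⁺]^5); log Q = -5.410.
E = E° − (0.0592/n) log Q = +1.37 − (0.0592/5)(-5.410) = +1.434 V.

+1.434 V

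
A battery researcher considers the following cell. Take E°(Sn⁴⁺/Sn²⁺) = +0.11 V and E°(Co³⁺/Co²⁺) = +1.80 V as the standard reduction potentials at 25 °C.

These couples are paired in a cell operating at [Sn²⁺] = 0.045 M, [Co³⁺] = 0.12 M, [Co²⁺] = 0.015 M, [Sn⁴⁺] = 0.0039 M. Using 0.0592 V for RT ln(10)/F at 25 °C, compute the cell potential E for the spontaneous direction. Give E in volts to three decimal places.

+1.775 V

Co³⁺/Co²⁺ is the cathode (higher E°), Sn⁴⁺/Sn²⁺ the anode: E°cell = +1.80 − (+0.11) = +1.69 V, n = 2.
Overall: 2 Co³⁺(aq) + Sn²⁺(aq) → 2 Co²⁺(aq) + Sn⁴⁺(aq)
Q = [Co²⁺]^2·[Sn⁴⁺] / ([Co³⁺]^2·[Sn²⁺]); log Q = -2.868.
E = E° − (0.0592/n) log Q = +1.69 − (0.0592/2)(-2.868) = +1.775 V.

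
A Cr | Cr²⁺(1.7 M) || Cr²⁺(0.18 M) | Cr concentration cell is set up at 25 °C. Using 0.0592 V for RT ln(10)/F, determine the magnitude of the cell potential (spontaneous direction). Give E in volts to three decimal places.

For a concentration cell E°cell = 0. The 1.7 M side is the cathode (reduction is favoured where [Cr²⁺] is higher).
With n = 2, E = −(0.0592/2) log([Cr²⁺]ₐₙ/[Cr²⁺]꜀ₐₜ) = −(0.0592/2) log(0.18/1.7) = −(0.0592/2)(-0.975) = +0.029 V.

+0.029 V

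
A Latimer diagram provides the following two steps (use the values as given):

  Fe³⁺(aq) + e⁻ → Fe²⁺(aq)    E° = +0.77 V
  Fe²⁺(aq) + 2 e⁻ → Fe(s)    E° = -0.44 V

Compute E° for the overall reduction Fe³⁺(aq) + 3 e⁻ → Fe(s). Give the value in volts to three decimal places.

Since ΔG° = −nFE° is additive over sequential reductions, n₃E°₃ = n₁E°₁ + n₂E°₂.
E°₃ = (1×+0.77 + 2×-0.44) / 3 = (-0.110) / 3 = -0.037 V.
E° values themselves are not directly additive — weighting by electron count is essential.

-0.037 V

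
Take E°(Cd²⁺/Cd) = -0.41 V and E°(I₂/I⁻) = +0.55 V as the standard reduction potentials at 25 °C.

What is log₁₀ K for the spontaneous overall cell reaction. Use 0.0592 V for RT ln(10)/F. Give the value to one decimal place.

Cathode: I₂/I⁻; anode: Cd²⁺/Cd. E°cell = +0.96 V, n = 2.
log K = nE°cell / 0.0592 = (2)(+0.96) / 0.0592 = 32.4.

32.4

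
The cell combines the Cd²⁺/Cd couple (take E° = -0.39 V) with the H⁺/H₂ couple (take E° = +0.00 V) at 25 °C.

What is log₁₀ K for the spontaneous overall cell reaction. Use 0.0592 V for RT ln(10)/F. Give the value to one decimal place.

13.2

Cathode: H⁺/H₂; anode: Cd²⁺/Cd. E°cell = +0.39 V, n = 2.
log K = nE°cell / 0.0592 = (2)(+0.39) / 0.0592 = 13.2.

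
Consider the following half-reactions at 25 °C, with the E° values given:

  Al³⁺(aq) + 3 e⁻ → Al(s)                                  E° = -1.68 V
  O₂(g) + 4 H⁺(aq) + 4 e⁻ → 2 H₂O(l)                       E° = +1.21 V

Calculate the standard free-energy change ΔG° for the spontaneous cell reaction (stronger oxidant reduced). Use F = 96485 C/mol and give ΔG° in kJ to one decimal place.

O₂/H₂O (E° = +1.21 V) is the cathode; Al³⁺/Al (E° = -1.68 V) is the anode, so E°cell = +2.89 V.
Balancing electrons gives n = 12 (lcm of 4 and 3).
ΔG° = −nFE° = −(12)(96485)(+2.89) = -3,346,100 J = -3346.1 kJ.

-3346.1 kJ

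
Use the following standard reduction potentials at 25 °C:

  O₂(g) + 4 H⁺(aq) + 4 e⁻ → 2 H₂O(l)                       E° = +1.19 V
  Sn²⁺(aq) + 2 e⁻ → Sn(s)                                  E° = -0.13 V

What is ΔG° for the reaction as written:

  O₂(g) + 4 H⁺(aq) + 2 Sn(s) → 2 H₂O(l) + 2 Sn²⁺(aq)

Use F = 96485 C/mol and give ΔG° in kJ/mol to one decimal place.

-509.4 kJ/mol

As written, O₂/H₂O is reduced (cathode) and Sn²⁺/Sn is oxidised (anode), so E°cell = (+1.19) − (-0.13) = +1.32 V.
Balancing electrons gives n = 4.
ΔG° = −nFE° = −(4)(96485)(+1.32) = -509,441 J = -509.4 kJ/mol.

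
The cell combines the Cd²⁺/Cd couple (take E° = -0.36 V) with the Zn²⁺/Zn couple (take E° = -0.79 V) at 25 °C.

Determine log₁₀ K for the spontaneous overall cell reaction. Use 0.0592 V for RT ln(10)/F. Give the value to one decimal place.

Cathode: Cd²⁺/Cd; anode: Zn²⁺/Zn. E°cell = +0.43 V, n = 2.
log K = nE°cell / 0.0592 = (2)(+0.43) / 0.0592 = 14.5.

14.5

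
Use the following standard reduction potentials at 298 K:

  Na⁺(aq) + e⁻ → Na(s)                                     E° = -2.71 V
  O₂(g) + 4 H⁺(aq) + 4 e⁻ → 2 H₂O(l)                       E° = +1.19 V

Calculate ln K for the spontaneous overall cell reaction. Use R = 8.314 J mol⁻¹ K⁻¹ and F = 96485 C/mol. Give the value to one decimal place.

607.5

Cathode: O₂/H₂O; anode: Na⁺/Na. E°cell = (+1.19) − (-2.71) = +3.90 V, with n = 4.
ΔG° = −nFE° = −RT ln K, so ln K = nFE°/(RT) = (4)(96485)(+3.90) / ((8.314)(298)) = 607.517.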